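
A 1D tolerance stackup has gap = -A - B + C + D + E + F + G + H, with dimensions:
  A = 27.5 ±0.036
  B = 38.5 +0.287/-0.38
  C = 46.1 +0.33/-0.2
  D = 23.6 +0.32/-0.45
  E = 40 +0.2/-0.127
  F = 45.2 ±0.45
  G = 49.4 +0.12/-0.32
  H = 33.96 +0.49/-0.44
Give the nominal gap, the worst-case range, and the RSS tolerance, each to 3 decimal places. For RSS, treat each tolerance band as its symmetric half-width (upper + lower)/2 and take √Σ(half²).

Stack each dimension's contribution:
  -A: nom -27.500 → Σnom=-27.500; wc +0.036/-0.036 → slack +0.036/-0.036; half-tol=0.036, Σhalf²=0.001296
  -B: nom -38.500 → Σnom=-66.000; wc +0.380/-0.287 → slack +0.416/-0.323; half-tol=0.334, Σhalf²=0.112518
  +C: nom +46.100 → Σnom=-19.900; wc +0.330/-0.200 → slack +0.746/-0.523; half-tol=0.265, Σhalf²=0.182743
  +D: nom +23.600 → Σnom=3.700; wc +0.320/-0.450 → slack +1.066/-0.973; half-tol=0.385, Σhalf²=0.330968
  +E: nom +40.000 → Σnom=43.700; wc +0.200/-0.127 → slack +1.266/-1.100; half-tol=0.164, Σhalf²=0.357701
  +F: nom +45.200 → Σnom=88.900; wc +0.450/-0.450 → slack +1.716/-1.550; half-tol=0.450, Σhalf²=0.560201
  +G: nom +49.400 → Σnom=138.300; wc +0.120/-0.320 → slack +1.836/-1.870; half-tol=0.220, Σhalf²=0.608601
  +H: nom +33.960 → Σnom=172.260; wc +0.490/-0.440 → slack +2.326/-2.310; half-tol=0.465, Σhalf²=0.824826
Nominal = 172.260. Worst-case = [172.260 - 2.310, 172.260 + 2.326] = [169.950, 174.586]. RSS = √0.824826 = 0.908.

nominal=172.260 wc=[169.950,174.586] rss=0.908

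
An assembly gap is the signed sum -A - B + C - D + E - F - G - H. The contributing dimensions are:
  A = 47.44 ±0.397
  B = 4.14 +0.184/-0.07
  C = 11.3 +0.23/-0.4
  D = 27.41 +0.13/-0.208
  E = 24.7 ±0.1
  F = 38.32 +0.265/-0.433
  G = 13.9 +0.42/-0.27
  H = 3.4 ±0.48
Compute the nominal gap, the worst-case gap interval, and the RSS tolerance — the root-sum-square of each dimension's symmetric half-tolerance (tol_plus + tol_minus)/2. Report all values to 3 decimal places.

Stack each dimension's contribution:
  -A: nom -47.440 → Σnom=-47.440; wc +0.397/-0.397 → slack +0.397/-0.397; half-tol=0.397, Σhalf²=0.157609
  -B: nom -4.140 → Σnom=-51.580; wc +0.070/-0.184 → slack +0.467/-0.581; half-tol=0.127, Σhalf²=0.173738
  +C: nom +11.300 → Σnom=-40.280; wc +0.230/-0.400 → slack +0.697/-0.981; half-tol=0.315, Σhalf²=0.272963
  -D: nom -27.410 → Σnom=-67.690; wc +0.208/-0.130 → slack +0.905/-1.111; half-tol=0.169, Σhalf²=0.301524
  +E: nom +24.700 → Σnom=-42.990; wc +0.100/-0.100 → slack +1.005/-1.211; half-tol=0.100, Σhalf²=0.311524
  -F: nom -38.320 → Σnom=-81.310; wc +0.433/-0.265 → slack +1.438/-1.476; half-tol=0.349, Σhalf²=0.433325
  -G: nom -13.900 → Σnom=-95.210; wc +0.270/-0.420 → slack +1.708/-1.896; half-tol=0.345, Σhalf²=0.552350
  -H: nom -3.400 → Σnom=-98.610; wc +0.480/-0.480 → slack +2.188/-2.376; half-tol=0.480, Σhalf²=0.782750
Nominal = -98.610. Worst-case = [-98.610 - 2.376, -98.610 + 2.188] = [-100.986, -96.422]. RSS = √0.782750 = 0.885.

nominal=-98.610 wc=[-100.986,-96.422] rss=0.885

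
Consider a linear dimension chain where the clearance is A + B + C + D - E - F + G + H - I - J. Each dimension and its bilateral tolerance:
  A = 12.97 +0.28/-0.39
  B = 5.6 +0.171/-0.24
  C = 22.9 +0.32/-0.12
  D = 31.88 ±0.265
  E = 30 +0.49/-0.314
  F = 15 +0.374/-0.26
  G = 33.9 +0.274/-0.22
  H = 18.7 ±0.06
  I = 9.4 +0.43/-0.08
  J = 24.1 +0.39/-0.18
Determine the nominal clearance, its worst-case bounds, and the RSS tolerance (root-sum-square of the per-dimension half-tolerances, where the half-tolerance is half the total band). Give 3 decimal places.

nominal=47.450 wc=[44.471,49.654] rss=0.864

Stack each dimension's contribution:
  +A: nom +12.970 → Σnom=12.970; wc +0.280/-0.390 → slack +0.280/-0.390; half-tol=0.335, Σhalf²=0.112225
  +B: nom +5.600 → Σnom=18.570; wc +0.171/-0.240 → slack +0.451/-0.630; half-tol=0.206, Σhalf²=0.154455
  +C: nom +22.900 → Σnom=41.470; wc +0.320/-0.120 → slack +0.771/-0.750; half-tol=0.220, Σhalf²=0.202855
  +D: nom +31.880 → Σnom=73.350; wc +0.265/-0.265 → slack +1.036/-1.015; half-tol=0.265, Σhalf²=0.273080
  -E: nom -30.000 → Σnom=43.350; wc +0.314/-0.490 → slack +1.350/-1.505; half-tol=0.402, Σhalf²=0.434684
  -F: nom -15.000 → Σnom=28.350; wc +0.260/-0.374 → slack +1.610/-1.879; half-tol=0.317, Σhalf²=0.535173
  +G: nom +33.900 → Σnom=62.250; wc +0.274/-0.220 → slack +1.884/-2.099; half-tol=0.247, Σhalf²=0.596182
  +H: nom +18.700 → Σnom=80.950; wc +0.060/-0.060 → slack +1.944/-2.159; half-tol=0.060, Σhalf²=0.599782
  -I: nom -9.400 → Σnom=71.550; wc +0.080/-0.430 → slack +2.024/-2.589; half-tol=0.255, Σhalf²=0.664807
  -J: nom -24.100 → Σnom=47.450; wc +0.180/-0.390 → slack +2.204/-2.979; half-tol=0.285, Σhalf²=0.746032
Nominal = 47.450. Worst-case = [47.450 - 2.979, 47.450 + 2.204] = [44.471, 49.654]. RSS = √0.746032 = 0.864.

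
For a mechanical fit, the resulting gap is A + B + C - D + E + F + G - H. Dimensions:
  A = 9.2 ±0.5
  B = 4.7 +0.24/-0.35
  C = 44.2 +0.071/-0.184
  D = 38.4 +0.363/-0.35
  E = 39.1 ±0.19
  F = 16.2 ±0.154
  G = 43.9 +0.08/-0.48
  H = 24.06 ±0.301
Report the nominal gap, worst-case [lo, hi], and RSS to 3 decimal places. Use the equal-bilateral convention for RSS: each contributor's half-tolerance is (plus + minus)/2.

Stack each dimension's contribution:
  +A: nom +9.200 → Σnom=9.200; wc +0.500/-0.500 → slack +0.500/-0.500; half-tol=0.500, Σhalf²=0.250000
  +B: nom +4.700 → Σnom=13.900; wc +0.240/-0.350 → slack +0.740/-0.850; half-tol=0.295, Σhalf²=0.337025
  +C: nom +44.200 → Σnom=58.100; wc +0.071/-0.184 → slack +0.811/-1.034; half-tol=0.128, Σhalf²=0.353281
  -D: nom -38.400 → Σnom=19.700; wc +0.350/-0.363 → slack +1.161/-1.397; half-tol=0.356, Σhalf²=0.480374
  +E: nom +39.100 → Σnom=58.800; wc +0.190/-0.190 → slack +1.351/-1.587; half-tol=0.190, Σhalf²=0.516474
  +F: nom +16.200 → Σnom=75.000; wc +0.154/-0.154 → slack +1.505/-1.741; half-tol=0.154, Σhalf²=0.540189
  +G: nom +43.900 → Σnom=118.900; wc +0.080/-0.480 → slack +1.585/-2.221; half-tol=0.280, Σhalf²=0.618590
  -H: nom -24.060 → Σnom=94.840; wc +0.301/-0.301 → slack +1.886/-2.522; half-tol=0.301, Σhalf²=0.709191
Nominal = 94.840. Worst-case = [94.840 - 2.522, 94.840 + 1.886] = [92.318, 96.726]. RSS = √0.709191 = 0.842.

nominal=94.840 wc=[92.318,96.726] rss=0.842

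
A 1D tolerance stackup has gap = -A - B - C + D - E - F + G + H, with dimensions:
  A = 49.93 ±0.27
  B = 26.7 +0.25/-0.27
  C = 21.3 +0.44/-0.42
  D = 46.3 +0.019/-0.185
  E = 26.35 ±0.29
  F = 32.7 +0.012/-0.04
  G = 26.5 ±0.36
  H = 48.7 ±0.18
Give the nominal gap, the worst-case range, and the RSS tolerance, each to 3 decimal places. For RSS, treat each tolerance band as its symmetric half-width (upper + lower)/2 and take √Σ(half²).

nominal=-35.480 wc=[-37.467,-33.631] rss=0.763

Stack each dimension's contribution:
  -A: nom -49.930 → Σnom=-49.930; wc +0.270/-0.270 → slack +0.270/-0.270; half-tol=0.270, Σhalf²=0.072900
  -B: nom -26.700 → Σnom=-76.630; wc +0.270/-0.250 → slack +0.540/-0.520; half-tol=0.260, Σhalf²=0.140500
  -C: nom -21.300 → Σnom=-97.930; wc +0.420/-0.440 → slack +0.960/-0.960; half-tol=0.430, Σhalf²=0.325400
  +D: nom +46.300 → Σnom=-51.630; wc +0.019/-0.185 → slack +0.979/-1.145; half-tol=0.102, Σhalf²=0.335804
  -E: nom -26.350 → Σnom=-77.980; wc +0.290/-0.290 → slack +1.269/-1.435; half-tol=0.290, Σhalf²=0.419904
  -F: nom -32.700 → Σnom=-110.680; wc +0.040/-0.012 → slack +1.309/-1.447; half-tol=0.026, Σhalf²=0.420580
  +G: nom +26.500 → Σnom=-84.180; wc +0.360/-0.360 → slack +1.669/-1.807; half-tol=0.360, Σhalf²=0.550180
  +H: nom +48.700 → Σnom=-35.480; wc +0.180/-0.180 → slack +1.849/-1.987; half-tol=0.180, Σhalf²=0.582580
Nominal = -35.480. Worst-case = [-35.480 - 1.987, -35.480 + 1.849] = [-37.467, -33.631]. RSS = √0.582580 = 0.763.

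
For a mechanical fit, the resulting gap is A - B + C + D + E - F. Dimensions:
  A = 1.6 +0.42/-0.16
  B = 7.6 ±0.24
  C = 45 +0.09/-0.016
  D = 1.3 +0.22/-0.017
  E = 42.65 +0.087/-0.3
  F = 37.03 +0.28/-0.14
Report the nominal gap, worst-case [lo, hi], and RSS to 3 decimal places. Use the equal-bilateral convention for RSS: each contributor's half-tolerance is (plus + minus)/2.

nominal=45.920 wc=[44.907,47.117] rss=0.490

Stack each dimension's contribution:
  +A: nom +1.600 → Σnom=1.600; wc +0.420/-0.160 → slack +0.420/-0.160; half-tol=0.290, Σhalf²=0.084100
  -B: nom -7.600 → Σnom=-6.000; wc +0.240/-0.240 → slack +0.660/-0.400; half-tol=0.240, Σhalf²=0.141700
  +C: nom +45.000 → Σnom=39.000; wc +0.090/-0.016 → slack +0.750/-0.416; half-tol=0.053, Σhalf²=0.144509
  +D: nom +1.300 → Σnom=40.300; wc +0.220/-0.017 → slack +0.970/-0.433; half-tol=0.118, Σhalf²=0.158551
  +E: nom +42.650 → Σnom=82.950; wc +0.087/-0.300 → slack +1.057/-0.733; half-tol=0.194, Σhalf²=0.195994
  -F: nom -37.030 → Σnom=45.920; wc +0.140/-0.280 → slack +1.197/-1.013; half-tol=0.210, Σhalf²=0.240094
Nominal = 45.920. Worst-case = [45.920 - 1.013, 45.920 + 1.197] = [44.907, 47.117]. RSS = √0.240094 = 0.490.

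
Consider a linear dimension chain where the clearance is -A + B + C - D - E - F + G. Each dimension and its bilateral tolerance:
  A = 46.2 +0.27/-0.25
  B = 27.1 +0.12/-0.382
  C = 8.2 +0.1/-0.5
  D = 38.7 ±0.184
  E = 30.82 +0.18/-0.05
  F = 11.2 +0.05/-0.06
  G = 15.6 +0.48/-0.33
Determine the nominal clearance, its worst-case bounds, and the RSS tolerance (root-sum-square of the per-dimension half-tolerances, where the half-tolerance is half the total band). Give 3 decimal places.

Stack each dimension's contribution:
  -A: nom -46.200 → Σnom=-46.200; wc +0.250/-0.270 → slack +0.250/-0.270; half-tol=0.260, Σhalf²=0.067600
  +B: nom +27.100 → Σnom=-19.100; wc +0.120/-0.382 → slack +0.370/-0.652; half-tol=0.251, Σhalf²=0.130601
  +C: nom +8.200 → Σnom=-10.900; wc +0.100/-0.500 → slack +0.470/-1.152; half-tol=0.300, Σhalf²=0.220601
  -D: nom -38.700 → Σnom=-49.600; wc +0.184/-0.184 → slack +0.654/-1.336; half-tol=0.184, Σhalf²=0.254457
  -E: nom -30.820 → Σnom=-80.420; wc +0.050/-0.180 → slack +0.704/-1.516; half-tol=0.115, Σhalf²=0.267682
  -F: nom -11.200 → Σnom=-91.620; wc +0.060/-0.050 → slack +0.764/-1.566; half-tol=0.055, Σhalf²=0.270707
  +G: nom +15.600 → Σnom=-76.020; wc +0.480/-0.330 → slack +1.244/-1.896; half-tol=0.405, Σhalf²=0.434732
Nominal = -76.020. Worst-case = [-76.020 - 1.896, -76.020 + 1.244] = [-77.916, -74.776]. RSS = √0.434732 = 0.659.

nominal=-76.020 wc=[-77.916,-74.776] rss=0.659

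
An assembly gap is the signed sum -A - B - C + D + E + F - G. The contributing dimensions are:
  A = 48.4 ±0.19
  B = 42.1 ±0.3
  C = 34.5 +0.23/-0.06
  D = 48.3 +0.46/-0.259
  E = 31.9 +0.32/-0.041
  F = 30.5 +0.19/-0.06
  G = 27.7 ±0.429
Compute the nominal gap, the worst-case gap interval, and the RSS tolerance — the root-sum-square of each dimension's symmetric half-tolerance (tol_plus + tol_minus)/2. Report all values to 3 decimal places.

Stack each dimension's contribution:
  -A: nom -48.400 → Σnom=-48.400; wc +0.190/-0.190 → slack +0.190/-0.190; half-tol=0.190, Σhalf²=0.036100
  -B: nom -42.100 → Σnom=-90.500; wc +0.300/-0.300 → slack +0.490/-0.490; half-tol=0.300, Σhalf²=0.126100
  -C: nom -34.500 → Σnom=-125.000; wc +0.060/-0.230 → slack +0.550/-0.720; half-tol=0.145, Σhalf²=0.147125
  +D: nom +48.300 → Σnom=-76.700; wc +0.460/-0.259 → slack +1.010/-0.979; half-tol=0.360, Σhalf²=0.276365
  +E: nom +31.900 → Σnom=-44.800; wc +0.320/-0.041 → slack +1.330/-1.020; half-tol=0.180, Σhalf²=0.308945
  +F: nom +30.500 → Σnom=-14.300; wc +0.190/-0.060 → slack +1.520/-1.080; half-tol=0.125, Σhalf²=0.324570
  -G: nom -27.700 → Σnom=-42.000; wc +0.429/-0.429 → slack +1.949/-1.509; half-tol=0.429, Σhalf²=0.508611
Nominal = -42.000. Worst-case = [-42.000 - 1.509, -42.000 + 1.949] = [-43.509, -40.051]. RSS = √0.508611 = 0.713.

nominal=-42.000 wc=[-43.509,-40.051] rss=0.713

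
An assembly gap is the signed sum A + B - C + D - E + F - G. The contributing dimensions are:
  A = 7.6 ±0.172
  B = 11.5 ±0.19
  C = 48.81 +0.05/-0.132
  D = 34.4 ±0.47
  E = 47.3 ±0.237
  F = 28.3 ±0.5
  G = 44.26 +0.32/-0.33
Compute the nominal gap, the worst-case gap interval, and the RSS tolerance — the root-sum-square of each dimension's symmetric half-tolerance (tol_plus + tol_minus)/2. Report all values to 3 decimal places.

Stack each dimension's contribution:
  +A: nom +7.600 → Σnom=7.600; wc +0.172/-0.172 → slack +0.172/-0.172; half-tol=0.172, Σhalf²=0.029584
  +B: nom +11.500 → Σnom=19.100; wc +0.190/-0.190 → slack +0.362/-0.362; half-tol=0.190, Σhalf²=0.065684
  -C: nom -48.810 → Σnom=-29.710; wc +0.132/-0.050 → slack +0.494/-0.412; half-tol=0.091, Σhalf²=0.073965
  +D: nom +34.400 → Σnom=4.690; wc +0.470/-0.470 → slack +0.964/-0.882; half-tol=0.470, Σhalf²=0.294865
  -E: nom -47.300 → Σnom=-42.610; wc +0.237/-0.237 → slack +1.201/-1.119; half-tol=0.237, Σhalf²=0.351034
  +F: nom +28.300 → Σnom=-14.310; wc +0.500/-0.500 → slack +1.701/-1.619; half-tol=0.500, Σhalf²=0.601034
  -G: nom -44.260 → Σnom=-58.570; wc +0.330/-0.320 → slack +2.031/-1.939; half-tol=0.325, Σhalf²=0.706659
Nominal = -58.570. Worst-case = [-58.570 - 1.939, -58.570 + 2.031] = [-60.509, -56.539]. RSS = √0.706659 = 0.841.

nominal=-58.570 wc=[-60.509,-56.539] rss=0.841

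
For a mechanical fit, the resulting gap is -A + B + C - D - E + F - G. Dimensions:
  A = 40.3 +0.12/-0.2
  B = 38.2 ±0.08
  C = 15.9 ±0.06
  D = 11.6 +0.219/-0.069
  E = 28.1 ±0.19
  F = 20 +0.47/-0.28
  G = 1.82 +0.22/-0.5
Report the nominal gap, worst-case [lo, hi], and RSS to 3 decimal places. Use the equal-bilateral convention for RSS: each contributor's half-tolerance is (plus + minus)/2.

nominal=-7.720 wc=[-8.889,-6.151] rss=0.602

Stack each dimension's contribution:
  -A: nom -40.300 → Σnom=-40.300; wc +0.200/-0.120 → slack +0.200/-0.120; half-tol=0.160, Σhalf²=0.025600
  +B: nom +38.200 → Σnom=-2.100; wc +0.080/-0.080 → slack +0.280/-0.200; half-tol=0.080, Σhalf²=0.032000
  +C: nom +15.900 → Σnom=13.800; wc +0.060/-0.060 → slack +0.340/-0.260; half-tol=0.060, Σhalf²=0.035600
  -D: nom -11.600 → Σnom=2.200; wc +0.069/-0.219 → slack +0.409/-0.479; half-tol=0.144, Σhalf²=0.056336
  -E: nom -28.100 → Σnom=-25.900; wc +0.190/-0.190 → slack +0.599/-0.669; half-tol=0.190, Σhalf²=0.092436
  +F: nom +20.000 → Σnom=-5.900; wc +0.470/-0.280 → slack +1.069/-0.949; half-tol=0.375, Σhalf²=0.233061
  -G: nom -1.820 → Σnom=-7.720; wc +0.500/-0.220 → slack +1.569/-1.169; half-tol=0.360, Σhalf²=0.362661
Nominal = -7.720. Worst-case = [-7.720 - 1.169, -7.720 + 1.569] = [-8.889, -6.151]. RSS = √0.362661 = 0.602.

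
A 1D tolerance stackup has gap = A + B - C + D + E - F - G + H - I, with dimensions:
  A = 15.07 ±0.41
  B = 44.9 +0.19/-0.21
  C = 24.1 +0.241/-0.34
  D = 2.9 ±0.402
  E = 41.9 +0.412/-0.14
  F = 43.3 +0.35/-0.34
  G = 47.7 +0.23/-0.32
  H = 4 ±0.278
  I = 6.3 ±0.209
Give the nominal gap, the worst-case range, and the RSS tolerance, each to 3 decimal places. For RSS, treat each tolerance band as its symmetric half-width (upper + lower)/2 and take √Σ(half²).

nominal=-12.630 wc=[-15.100,-9.729] rss=0.920

Stack each dimension's contribution:
  +A: nom +15.070 → Σnom=15.070; wc +0.410/-0.410 → slack +0.410/-0.410; half-tol=0.410, Σhalf²=0.168100
  +B: nom +44.900 → Σnom=59.970; wc +0.190/-0.210 → slack +0.600/-0.620; half-tol=0.200, Σhalf²=0.208100
  -C: nom -24.100 → Σnom=35.870; wc +0.340/-0.241 → slack +0.940/-0.861; half-tol=0.290, Σhalf²=0.292490
  +D: nom +2.900 → Σnom=38.770; wc +0.402/-0.402 → slack +1.342/-1.263; half-tol=0.402, Σhalf²=0.454094
  +E: nom +41.900 → Σnom=80.670; wc +0.412/-0.140 → slack +1.754/-1.403; half-tol=0.276, Σhalf²=0.530270
  -F: nom -43.300 → Σnom=37.370; wc +0.340/-0.350 → slack +2.094/-1.753; half-tol=0.345, Σhalf²=0.649295
  -G: nom -47.700 → Σnom=-10.330; wc +0.320/-0.230 → slack +2.414/-1.983; half-tol=0.275, Σhalf²=0.724920
  +H: nom +4.000 → Σnom=-6.330; wc +0.278/-0.278 → slack +2.692/-2.261; half-tol=0.278, Σhalf²=0.802204
  -I: nom -6.300 → Σnom=-12.630; wc +0.209/-0.209 → slack +2.901/-2.470; half-tol=0.209, Σhalf²=0.845885
Nominal = -12.630. Worst-case = [-12.630 - 2.470, -12.630 + 2.901] = [-15.100, -9.729]. RSS = √0.845885 = 0.920.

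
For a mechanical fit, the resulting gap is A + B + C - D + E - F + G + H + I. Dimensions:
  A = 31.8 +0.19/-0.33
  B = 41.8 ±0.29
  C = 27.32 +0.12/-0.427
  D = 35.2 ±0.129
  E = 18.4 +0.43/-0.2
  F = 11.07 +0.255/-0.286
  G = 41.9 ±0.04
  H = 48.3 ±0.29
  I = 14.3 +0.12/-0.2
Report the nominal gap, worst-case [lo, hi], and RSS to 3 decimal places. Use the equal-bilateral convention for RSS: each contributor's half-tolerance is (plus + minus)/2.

nominal=177.550 wc=[175.389,179.445] rss=0.726

Stack each dimension's contribution:
  +A: nom +31.800 → Σnom=31.800; wc +0.190/-0.330 → slack +0.190/-0.330; half-tol=0.260, Σhalf²=0.067600
  +B: nom +41.800 → Σnom=73.600; wc +0.290/-0.290 → slack +0.480/-0.620; half-tol=0.290, Σhalf²=0.151700
  +C: nom +27.320 → Σnom=100.920; wc +0.120/-0.427 → slack +0.600/-1.047; half-tol=0.273, Σhalf²=0.226502
  -D: nom -35.200 → Σnom=65.720; wc +0.129/-0.129 → slack +0.729/-1.176; half-tol=0.129, Σhalf²=0.243143
  +E: nom +18.400 → Σnom=84.120; wc +0.430/-0.200 → slack +1.159/-1.376; half-tol=0.315, Σhalf²=0.342368
  -F: nom -11.070 → Σnom=73.050; wc +0.286/-0.255 → slack +1.445/-1.631; half-tol=0.270, Σhalf²=0.415538
  +G: nom +41.900 → Σnom=114.950; wc +0.040/-0.040 → slack +1.485/-1.671; half-tol=0.040, Σhalf²=0.417138
  +H: nom +48.300 → Σnom=163.250; wc +0.290/-0.290 → slack +1.775/-1.961; half-tol=0.290, Σhalf²=0.501238
  +I: nom +14.300 → Σnom=177.550; wc +0.120/-0.200 → slack +1.895/-2.161; half-tol=0.160, Σhalf²=0.526838
Nominal = 177.550. Worst-case = [177.550 - 2.161, 177.550 + 1.895] = [175.389, 179.445]. RSS = √0.526838 = 0.726.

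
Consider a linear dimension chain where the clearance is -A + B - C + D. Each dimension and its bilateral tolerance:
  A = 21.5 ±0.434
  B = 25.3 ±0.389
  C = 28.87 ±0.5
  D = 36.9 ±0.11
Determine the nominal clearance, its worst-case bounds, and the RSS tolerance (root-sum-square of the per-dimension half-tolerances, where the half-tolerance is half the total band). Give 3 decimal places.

Stack each dimension's contribution:
  -A: nom -21.500 → Σnom=-21.500; wc +0.434/-0.434 → slack +0.434/-0.434; half-tol=0.434, Σhalf²=0.188356
  +B: nom +25.300 → Σnom=3.800; wc +0.389/-0.389 → slack +0.823/-0.823; half-tol=0.389, Σhalf²=0.339677
  -C: nom -28.870 → Σnom=-25.070; wc +0.500/-0.500 → slack +1.323/-1.323; half-tol=0.500, Σhalf²=0.589677
  +D: nom +36.900 → Σnom=11.830; wc +0.110/-0.110 → slack +1.433/-1.433; half-tol=0.110, Σhalf²=0.601777
Nominal = 11.830. Worst-case = [11.830 - 1.433, 11.830 + 1.433] = [10.397, 13.263]. RSS = √0.601777 = 0.776.

nominal=11.830 wc=[10.397,13.263] rss=0.776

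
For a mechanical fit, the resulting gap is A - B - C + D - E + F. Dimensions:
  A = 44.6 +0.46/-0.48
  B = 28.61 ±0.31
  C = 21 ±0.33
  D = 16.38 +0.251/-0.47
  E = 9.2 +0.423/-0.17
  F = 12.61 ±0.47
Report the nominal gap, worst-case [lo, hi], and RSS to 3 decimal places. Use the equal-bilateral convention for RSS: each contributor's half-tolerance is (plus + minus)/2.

Stack each dimension's contribution:
  +A: nom +44.600 → Σnom=44.600; wc +0.460/-0.480 → slack +0.460/-0.480; half-tol=0.470, Σhalf²=0.220900
  -B: nom -28.610 → Σnom=15.990; wc +0.310/-0.310 → slack +0.770/-0.790; half-tol=0.310, Σhalf²=0.317000
  -C: nom -21.000 → Σnom=-5.010; wc +0.330/-0.330 → slack +1.100/-1.120; half-tol=0.330, Σhalf²=0.425900
  +D: nom +16.380 → Σnom=11.370; wc +0.251/-0.470 → slack +1.351/-1.590; half-tol=0.360, Σhalf²=0.555860
  -E: nom -9.200 → Σnom=2.170; wc +0.170/-0.423 → slack +1.521/-2.013; half-tol=0.296, Σhalf²=0.643773
  +F: nom +12.610 → Σnom=14.780; wc +0.470/-0.470 → slack +1.991/-2.483; half-tol=0.470, Σhalf²=0.864673
Nominal = 14.780. Worst-case = [14.780 - 2.483, 14.780 + 1.991] = [12.297, 16.771]. RSS = √0.864673 = 0.930.

nominal=14.780 wc=[12.297,16.771] rss=0.930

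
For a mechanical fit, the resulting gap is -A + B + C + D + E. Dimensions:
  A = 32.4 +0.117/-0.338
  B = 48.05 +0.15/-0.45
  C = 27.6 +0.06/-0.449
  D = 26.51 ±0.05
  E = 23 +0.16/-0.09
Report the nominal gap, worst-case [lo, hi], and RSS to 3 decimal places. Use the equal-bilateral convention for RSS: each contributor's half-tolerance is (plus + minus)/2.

Stack each dimension's contribution:
  -A: nom -32.400 → Σnom=-32.400; wc +0.338/-0.117 → slack +0.338/-0.117; half-tol=0.228, Σhalf²=0.051756
  +B: nom +48.050 → Σnom=15.650; wc +0.150/-0.450 → slack +0.488/-0.567; half-tol=0.300, Σhalf²=0.141756
  +C: nom +27.600 → Σnom=43.250; wc +0.060/-0.449 → slack +0.548/-1.016; half-tol=0.255, Σhalf²=0.206527
  +D: nom +26.510 → Σnom=69.760; wc +0.050/-0.050 → slack +0.598/-1.066; half-tol=0.050, Σhalf²=0.209027
  +E: nom +23.000 → Σnom=92.760; wc +0.160/-0.090 → slack +0.758/-1.156; half-tol=0.125, Σhalf²=0.224652
Nominal = 92.760. Worst-case = [92.760 - 1.156, 92.760 + 0.758] = [91.604, 93.518]. RSS = √0.224652 = 0.474.

nominal=92.760 wc=[91.604,93.518] rss=0.474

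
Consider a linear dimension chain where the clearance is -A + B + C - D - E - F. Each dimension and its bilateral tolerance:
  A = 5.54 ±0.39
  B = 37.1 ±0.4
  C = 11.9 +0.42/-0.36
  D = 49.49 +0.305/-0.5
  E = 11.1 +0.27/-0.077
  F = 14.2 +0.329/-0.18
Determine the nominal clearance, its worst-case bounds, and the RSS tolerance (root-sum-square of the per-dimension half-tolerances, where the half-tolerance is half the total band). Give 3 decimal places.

Stack each dimension's contribution:
  -A: nom -5.540 → Σnom=-5.540; wc +0.390/-0.390 → slack +0.390/-0.390; half-tol=0.390, Σhalf²=0.152100
  +B: nom +37.100 → Σnom=31.560; wc +0.400/-0.400 → slack +0.790/-0.790; half-tol=0.400, Σhalf²=0.312100
  +C: nom +11.900 → Σnom=43.460; wc +0.420/-0.360 → slack +1.210/-1.150; half-tol=0.390, Σhalf²=0.464200
  -D: nom -49.490 → Σnom=-6.030; wc +0.500/-0.305 → slack +1.710/-1.455; half-tol=0.402, Σhalf²=0.626206
  -E: nom -11.100 → Σnom=-17.130; wc +0.077/-0.270 → slack +1.787/-1.725; half-tol=0.174, Σhalf²=0.656309
  -F: nom -14.200 → Σnom=-31.330; wc +0.180/-0.329 → slack +1.967/-2.054; half-tol=0.255, Σhalf²=0.721079
Nominal = -31.330. Worst-case = [-31.330 - 2.054, -31.330 + 1.967] = [-33.384, -29.363]. RSS = √0.721079 = 0.849.

nominal=-31.330 wc=[-33.384,-29.363] rss=0.849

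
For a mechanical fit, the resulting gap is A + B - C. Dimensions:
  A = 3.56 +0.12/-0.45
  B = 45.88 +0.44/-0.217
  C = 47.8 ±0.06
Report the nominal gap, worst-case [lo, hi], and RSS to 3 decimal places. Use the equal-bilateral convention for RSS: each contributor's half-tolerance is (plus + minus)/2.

Stack each dimension's contribution:
  +A: nom +3.560 → Σnom=3.560; wc +0.120/-0.450 → slack +0.120/-0.450; half-tol=0.285, Σhalf²=0.081225
  +B: nom +45.880 → Σnom=49.440; wc +0.440/-0.217 → slack +0.560/-0.667; half-tol=0.329, Σhalf²=0.189137
  -C: nom -47.800 → Σnom=1.640; wc +0.060/-0.060 → slack +0.620/-0.727; half-tol=0.060, Σhalf²=0.192737
Nominal = 1.640. Worst-case = [1.640 - 0.727, 1.640 + 0.620] = [0.913, 2.260]. RSS = √0.192737 = 0.439.

nominal=1.640 wc=[0.913,2.260] rss=0.439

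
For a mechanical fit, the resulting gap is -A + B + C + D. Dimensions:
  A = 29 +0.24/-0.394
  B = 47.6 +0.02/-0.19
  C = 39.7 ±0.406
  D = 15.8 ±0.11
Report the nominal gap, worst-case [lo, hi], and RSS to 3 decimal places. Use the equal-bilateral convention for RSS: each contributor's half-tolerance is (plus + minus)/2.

nominal=74.100 wc=[73.154,75.030] rss=0.537

Stack each dimension's contribution:
  -A: nom -29.000 → Σnom=-29.000; wc +0.394/-0.240 → slack +0.394/-0.240; half-tol=0.317, Σhalf²=0.100489
  +B: nom +47.600 → Σnom=18.600; wc +0.020/-0.190 → slack +0.414/-0.430; half-tol=0.105, Σhalf²=0.111514
  +C: nom +39.700 → Σnom=58.300; wc +0.406/-0.406 → slack +0.820/-0.836; half-tol=0.406, Σhalf²=0.276350
  +D: nom +15.800 → Σnom=74.100; wc +0.110/-0.110 → slack +0.930/-0.946; half-tol=0.110, Σhalf²=0.288450
Nominal = 74.100. Worst-case = [74.100 - 0.946, 74.100 + 0.930] = [73.154, 75.030]. RSS = √0.288450 = 0.537.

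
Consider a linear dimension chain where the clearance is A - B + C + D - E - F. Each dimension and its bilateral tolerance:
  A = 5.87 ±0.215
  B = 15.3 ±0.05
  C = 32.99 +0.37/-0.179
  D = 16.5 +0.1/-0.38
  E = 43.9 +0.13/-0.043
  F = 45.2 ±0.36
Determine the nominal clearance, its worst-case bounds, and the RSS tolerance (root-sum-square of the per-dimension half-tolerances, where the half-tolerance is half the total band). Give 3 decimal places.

Stack each dimension's contribution:
  +A: nom +5.870 → Σnom=5.870; wc +0.215/-0.215 → slack +0.215/-0.215; half-tol=0.215, Σhalf²=0.046225
  -B: nom -15.300 → Σnom=-9.430; wc +0.050/-0.050 → slack +0.265/-0.265; half-tol=0.050, Σhalf²=0.048725
  +C: nom +32.990 → Σnom=23.560; wc +0.370/-0.179 → slack +0.635/-0.444; half-tol=0.274, Σhalf²=0.124075
  +D: nom +16.500 → Σnom=40.060; wc +0.100/-0.380 → slack +0.735/-0.824; half-tol=0.240, Σhalf²=0.181675
  -E: nom -43.900 → Σnom=-3.840; wc +0.043/-0.130 → slack +0.778/-0.954; half-tol=0.086, Σhalf²=0.189157
  -F: nom -45.200 → Σnom=-49.040; wc +0.360/-0.360 → slack +1.138/-1.314; half-tol=0.360, Σhalf²=0.318757
Nominal = -49.040. Worst-case = [-49.040 - 1.314, -49.040 + 1.138] = [-50.354, -47.902]. RSS = √0.318757 = 0.565.

nominal=-49.040 wc=[-50.354,-47.902] rss=0.565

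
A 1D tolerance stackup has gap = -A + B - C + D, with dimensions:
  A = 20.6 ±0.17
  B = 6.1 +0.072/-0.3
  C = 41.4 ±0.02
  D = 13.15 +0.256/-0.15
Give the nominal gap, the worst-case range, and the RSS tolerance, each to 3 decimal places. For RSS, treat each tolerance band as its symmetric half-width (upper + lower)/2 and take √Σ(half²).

nominal=-42.750 wc=[-43.390,-42.232] rss=0.324

Stack each dimension's contribution:
  -A: nom -20.600 → Σnom=-20.600; wc +0.170/-0.170 → slack +0.170/-0.170; half-tol=0.170, Σhalf²=0.028900
  +B: nom +6.100 → Σnom=-14.500; wc +0.072/-0.300 → slack +0.242/-0.470; half-tol=0.186, Σhalf²=0.063496
  -C: nom -41.400 → Σnom=-55.900; wc +0.020/-0.020 → slack +0.262/-0.490; half-tol=0.020, Σhalf²=0.063896
  +D: nom +13.150 → Σnom=-42.750; wc +0.256/-0.150 → slack +0.518/-0.640; half-tol=0.203, Σhalf²=0.105105
Nominal = -42.750. Worst-case = [-42.750 - 0.640, -42.750 + 0.518] = [-43.390, -42.232]. RSS = √0.105105 = 0.324.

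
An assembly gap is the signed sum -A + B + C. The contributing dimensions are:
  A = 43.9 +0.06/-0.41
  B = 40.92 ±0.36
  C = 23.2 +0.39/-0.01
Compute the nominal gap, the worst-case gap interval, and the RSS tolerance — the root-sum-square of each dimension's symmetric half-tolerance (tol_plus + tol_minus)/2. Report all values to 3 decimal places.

Stack each dimension's contribution:
  -A: nom -43.900 → Σnom=-43.900; wc +0.410/-0.060 → slack +0.410/-0.060; half-tol=0.235, Σhalf²=0.055225
  +B: nom +40.920 → Σnom=-2.980; wc +0.360/-0.360 → slack +0.770/-0.420; half-tol=0.360, Σhalf²=0.184825
  +C: nom +23.200 → Σnom=20.220; wc +0.390/-0.010 → slack +1.160/-0.430; half-tol=0.200, Σhalf²=0.224825
Nominal = 20.220. Worst-case = [20.220 - 0.430, 20.220 + 1.160] = [19.790, 21.380]. RSS = √0.224825 = 0.474.

nominal=20.220 wc=[19.790,21.380] rss=0.474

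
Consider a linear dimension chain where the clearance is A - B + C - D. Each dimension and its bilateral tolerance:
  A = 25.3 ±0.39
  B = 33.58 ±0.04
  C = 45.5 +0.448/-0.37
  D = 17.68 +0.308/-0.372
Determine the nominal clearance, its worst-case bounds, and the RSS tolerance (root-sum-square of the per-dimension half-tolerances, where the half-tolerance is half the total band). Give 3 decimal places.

Stack each dimension's contribution:
  +A: nom +25.300 → Σnom=25.300; wc +0.390/-0.390 → slack +0.390/-0.390; half-tol=0.390, Σhalf²=0.152100
  -B: nom -33.580 → Σnom=-8.280; wc +0.040/-0.040 → slack +0.430/-0.430; half-tol=0.040, Σhalf²=0.153700
  +C: nom +45.500 → Σnom=37.220; wc +0.448/-0.370 → slack +0.878/-0.800; half-tol=0.409, Σhalf²=0.320981
  -D: nom -17.680 → Σnom=19.540; wc +0.372/-0.308 → slack +1.250/-1.108; half-tol=0.340, Σhalf²=0.436581
Nominal = 19.540. Worst-case = [19.540 - 1.108, 19.540 + 1.250] = [18.432, 20.790]. RSS = √0.436581 = 0.661.

nominal=19.540 wc=[18.432,20.790] rss=0.661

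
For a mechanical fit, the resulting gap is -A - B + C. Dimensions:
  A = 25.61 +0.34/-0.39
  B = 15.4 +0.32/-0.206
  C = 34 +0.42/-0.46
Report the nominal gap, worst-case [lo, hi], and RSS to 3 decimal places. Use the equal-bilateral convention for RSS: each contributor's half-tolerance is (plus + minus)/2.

Stack each dimension's contribution:
  -A: nom -25.610 → Σnom=-25.610; wc +0.390/-0.340 → slack +0.390/-0.340; half-tol=0.365, Σhalf²=0.133225
  -B: nom -15.400 → Σnom=-41.010; wc +0.206/-0.320 → slack +0.596/-0.660; half-tol=0.263, Σhalf²=0.202394
  +C: nom +34.000 → Σnom=-7.010; wc +0.420/-0.460 → slack +1.016/-1.120; half-tol=0.440, Σhalf²=0.395994
Nominal = -7.010. Worst-case = [-7.010 - 1.120, -7.010 + 1.016] = [-8.130, -5.994]. RSS = √0.395994 = 0.629.

nominal=-7.010 wc=[-8.130,-5.994] rss=0.629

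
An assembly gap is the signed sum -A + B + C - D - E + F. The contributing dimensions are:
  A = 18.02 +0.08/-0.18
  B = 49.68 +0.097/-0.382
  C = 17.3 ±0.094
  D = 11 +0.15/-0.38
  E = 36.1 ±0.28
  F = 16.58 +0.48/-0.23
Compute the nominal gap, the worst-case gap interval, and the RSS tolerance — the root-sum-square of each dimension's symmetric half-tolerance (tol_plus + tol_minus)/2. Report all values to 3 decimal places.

Stack each dimension's contribution:
  -A: nom -18.020 → Σnom=-18.020; wc +0.180/-0.080 → slack +0.180/-0.080; half-tol=0.130, Σhalf²=0.016900
  +B: nom +49.680 → Σnom=31.660; wc +0.097/-0.382 → slack +0.277/-0.462; half-tol=0.239, Σhalf²=0.074260
  +C: nom +17.300 → Σnom=48.960; wc +0.094/-0.094 → slack +0.371/-0.556; half-tol=0.094, Σhalf²=0.083096
  -D: nom -11.000 → Σnom=37.960; wc +0.380/-0.150 → slack +0.751/-0.706; half-tol=0.265, Σhalf²=0.153321
  -E: nom -36.100 → Σnom=1.860; wc +0.280/-0.280 → slack +1.031/-0.986; half-tol=0.280, Σhalf²=0.231721
  +F: nom +16.580 → Σnom=18.440; wc +0.480/-0.230 → slack +1.511/-1.216; half-tol=0.355, Σhalf²=0.357746
Nominal = 18.440. Worst-case = [18.440 - 1.216, 18.440 + 1.511] = [17.224, 19.951]. RSS = √0.357746 = 0.598.

nominal=18.440 wc=[17.224,19.951] rss=0.598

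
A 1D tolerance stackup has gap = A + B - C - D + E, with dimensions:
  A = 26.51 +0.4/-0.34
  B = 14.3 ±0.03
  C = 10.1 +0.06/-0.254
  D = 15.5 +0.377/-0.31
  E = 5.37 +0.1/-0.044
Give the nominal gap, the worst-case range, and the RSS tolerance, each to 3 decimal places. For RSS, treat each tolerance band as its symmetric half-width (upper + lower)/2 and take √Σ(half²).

nominal=20.580 wc=[19.729,21.674] rss=0.534

Stack each dimension's contribution:
  +A: nom +26.510 → Σnom=26.510; wc +0.400/-0.340 → slack +0.400/-0.340; half-tol=0.370, Σhalf²=0.136900
  +B: nom +14.300 → Σnom=40.810; wc +0.030/-0.030 → slack +0.430/-0.370; half-tol=0.030, Σhalf²=0.137800
  -C: nom -10.100 → Σnom=30.710; wc +0.254/-0.060 → slack +0.684/-0.430; half-tol=0.157, Σhalf²=0.162449
  -D: nom -15.500 → Σnom=15.210; wc +0.310/-0.377 → slack +0.994/-0.807; half-tol=0.344, Σhalf²=0.280441
  +E: nom +5.370 → Σnom=20.580; wc +0.100/-0.044 → slack +1.094/-0.851; half-tol=0.072, Σhalf²=0.285625
Nominal = 20.580. Worst-case = [20.580 - 0.851, 20.580 + 1.094] = [19.729, 21.674]. RSS = √0.285625 = 0.534.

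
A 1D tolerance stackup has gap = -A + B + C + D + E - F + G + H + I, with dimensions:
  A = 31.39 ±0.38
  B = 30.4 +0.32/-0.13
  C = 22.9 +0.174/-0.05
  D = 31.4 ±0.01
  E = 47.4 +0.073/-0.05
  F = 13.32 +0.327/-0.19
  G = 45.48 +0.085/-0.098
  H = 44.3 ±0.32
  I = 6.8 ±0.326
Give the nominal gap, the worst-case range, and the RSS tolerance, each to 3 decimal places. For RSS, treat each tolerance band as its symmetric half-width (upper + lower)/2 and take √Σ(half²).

nominal=183.970 wc=[182.279,185.848] rss=0.704

Stack each dimension's contribution:
  -A: nom -31.390 → Σnom=-31.390; wc +0.380/-0.380 → slack +0.380/-0.380; half-tol=0.380, Σhalf²=0.144400
  +B: nom +30.400 → Σnom=-0.990; wc +0.320/-0.130 → slack +0.700/-0.510; half-tol=0.225, Σhalf²=0.195025
  +C: nom +22.900 → Σnom=21.910; wc +0.174/-0.050 → slack +0.874/-0.560; half-tol=0.112, Σhalf²=0.207569
  +D: nom +31.400 → Σnom=53.310; wc +0.010/-0.010 → slack +0.884/-0.570; half-tol=0.010, Σhalf²=0.207669
  +E: nom +47.400 → Σnom=100.710; wc +0.073/-0.050 → slack +0.957/-0.620; half-tol=0.061, Σhalf²=0.211451
  -F: nom -13.320 → Σnom=87.390; wc +0.190/-0.327 → slack +1.147/-0.947; half-tol=0.259, Σhalf²=0.278273
  +G: nom +45.480 → Σnom=132.870; wc +0.085/-0.098 → slack +1.232/-1.045; half-tol=0.091, Σhalf²=0.286646
  +H: nom +44.300 → Σnom=177.170; wc +0.320/-0.320 → slack +1.552/-1.365; half-tol=0.320, Σhalf²=0.389046
  +I: nom +6.800 → Σnom=183.970; wc +0.326/-0.326 → slack +1.878/-1.691; half-tol=0.326, Σhalf²=0.495322
Nominal = 183.970. Worst-case = [183.970 - 1.691, 183.970 + 1.878] = [182.279, 185.848]. RSS = √0.495322 = 0.704.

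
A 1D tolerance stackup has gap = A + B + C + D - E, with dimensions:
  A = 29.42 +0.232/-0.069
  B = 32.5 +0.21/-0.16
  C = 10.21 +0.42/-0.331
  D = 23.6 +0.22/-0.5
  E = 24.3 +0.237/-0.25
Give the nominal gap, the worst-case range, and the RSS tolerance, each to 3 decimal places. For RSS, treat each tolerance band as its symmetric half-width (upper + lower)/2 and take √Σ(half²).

nominal=71.430 wc=[70.133,72.762] rss=0.622

Stack each dimension's contribution:
  +A: nom +29.420 → Σnom=29.420; wc +0.232/-0.069 → slack +0.232/-0.069; half-tol=0.151, Σhalf²=0.022650
  +B: nom +32.500 → Σnom=61.920; wc +0.210/-0.160 → slack +0.442/-0.229; half-tol=0.185, Σhalf²=0.056875
  +C: nom +10.210 → Σnom=72.130; wc +0.420/-0.331 → slack +0.862/-0.560; half-tol=0.376, Σhalf²=0.197875
  +D: nom +23.600 → Σnom=95.730; wc +0.220/-0.500 → slack +1.082/-1.060; half-tol=0.360, Σhalf²=0.327475
  -E: nom -24.300 → Σnom=71.430; wc +0.250/-0.237 → slack +1.332/-1.297; half-tol=0.243, Σhalf²=0.386768
Nominal = 71.430. Worst-case = [71.430 - 1.297, 71.430 + 1.332] = [70.133, 72.762]. RSS = √0.386768 = 0.622.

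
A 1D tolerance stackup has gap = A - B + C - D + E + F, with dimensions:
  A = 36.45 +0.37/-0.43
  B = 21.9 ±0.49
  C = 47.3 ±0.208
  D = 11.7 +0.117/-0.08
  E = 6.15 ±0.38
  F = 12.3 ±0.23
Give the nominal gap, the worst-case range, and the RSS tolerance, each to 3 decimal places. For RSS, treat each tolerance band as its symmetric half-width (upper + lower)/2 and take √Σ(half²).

Stack each dimension's contribution:
  +A: nom +36.450 → Σnom=36.450; wc +0.370/-0.430 → slack +0.370/-0.430; half-tol=0.400, Σhalf²=0.160000
  -B: nom -21.900 → Σnom=14.550; wc +0.490/-0.490 → slack +0.860/-0.920; half-tol=0.490, Σhalf²=0.400100
  +C: nom +47.300 → Σnom=61.850; wc +0.208/-0.208 → slack +1.068/-1.128; half-tol=0.208, Σhalf²=0.443364
  -D: nom -11.700 → Σnom=50.150; wc +0.080/-0.117 → slack +1.148/-1.245; half-tol=0.099, Σhalf²=0.453066
  +E: nom +6.150 → Σnom=56.300; wc +0.380/-0.380 → slack +1.528/-1.625; half-tol=0.380, Σhalf²=0.597466
  +F: nom +12.300 → Σnom=68.600; wc +0.230/-0.230 → slack +1.758/-1.855; half-tol=0.230, Σhalf²=0.650366
Nominal = 68.600. Worst-case = [68.600 - 1.855, 68.600 + 1.758] = [66.745, 70.358]. RSS = √0.650366 = 0.806.

nominal=68.600 wc=[66.745,70.358] rss=0.806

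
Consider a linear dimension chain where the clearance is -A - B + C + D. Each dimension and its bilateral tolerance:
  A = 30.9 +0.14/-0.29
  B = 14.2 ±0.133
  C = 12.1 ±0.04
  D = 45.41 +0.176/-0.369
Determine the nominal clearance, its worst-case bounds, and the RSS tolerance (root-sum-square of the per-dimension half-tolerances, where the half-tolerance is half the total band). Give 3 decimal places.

Stack each dimension's contribution:
  -A: nom -30.900 → Σnom=-30.900; wc +0.290/-0.140 → slack +0.290/-0.140; half-tol=0.215, Σhalf²=0.046225
  -B: nom -14.200 → Σnom=-45.100; wc +0.133/-0.133 → slack +0.423/-0.273; half-tol=0.133, Σhalf²=0.063914
  +C: nom +12.100 → Σnom=-33.000; wc +0.040/-0.040 → slack +0.463/-0.313; half-tol=0.040, Σhalf²=0.065514
  +D: nom +45.410 → Σnom=12.410; wc +0.176/-0.369 → slack +0.639/-0.682; half-tol=0.272, Σhalf²=0.139770
Nominal = 12.410. Worst-case = [12.410 - 0.682, 12.410 + 0.639] = [11.728, 13.049]. RSS = √0.139770 = 0.374.

nominal=12.410 wc=[11.728,13.049] rss=0.374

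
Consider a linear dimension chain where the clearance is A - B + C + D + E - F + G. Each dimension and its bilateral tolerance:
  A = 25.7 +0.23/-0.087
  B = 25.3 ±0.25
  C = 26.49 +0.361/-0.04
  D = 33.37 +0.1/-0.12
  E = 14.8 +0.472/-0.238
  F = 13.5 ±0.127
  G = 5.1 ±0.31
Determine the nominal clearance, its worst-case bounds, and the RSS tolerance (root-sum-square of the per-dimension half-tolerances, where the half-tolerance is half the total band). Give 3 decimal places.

nominal=66.660 wc=[65.488,68.510] rss=0.615

Stack each dimension's contribution:
  +A: nom +25.700 → Σnom=25.700; wc +0.230/-0.087 → slack +0.230/-0.087; half-tol=0.159, Σhalf²=0.025122
  -B: nom -25.300 → Σnom=0.400; wc +0.250/-0.250 → slack +0.480/-0.337; half-tol=0.250, Σhalf²=0.087622
  +C: nom +26.490 → Σnom=26.890; wc +0.361/-0.040 → slack +0.841/-0.377; half-tol=0.200, Σhalf²=0.127823
  +D: nom +33.370 → Σnom=60.260; wc +0.100/-0.120 → slack +0.941/-0.497; half-tol=0.110, Σhalf²=0.139923
  +E: nom +14.800 → Σnom=75.060; wc +0.472/-0.238 → slack +1.413/-0.735; half-tol=0.355, Σhalf²=0.265948
  -F: nom -13.500 → Σnom=61.560; wc +0.127/-0.127 → slack +1.540/-0.862; half-tol=0.127, Σhalf²=0.282077
  +G: nom +5.100 → Σnom=66.660; wc +0.310/-0.310 → slack +1.850/-1.172; half-tol=0.310, Σhalf²=0.378177
Nominal = 66.660. Worst-case = [66.660 - 1.172, 66.660 + 1.850] = [65.488, 68.510]. RSS = √0.378177 = 0.615.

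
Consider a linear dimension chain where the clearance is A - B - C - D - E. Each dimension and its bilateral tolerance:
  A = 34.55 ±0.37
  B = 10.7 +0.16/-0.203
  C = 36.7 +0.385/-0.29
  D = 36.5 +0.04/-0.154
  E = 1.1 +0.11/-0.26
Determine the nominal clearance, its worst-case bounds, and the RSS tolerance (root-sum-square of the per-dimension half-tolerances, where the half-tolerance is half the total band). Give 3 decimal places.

Stack each dimension's contribution:
  +A: nom +34.550 → Σnom=34.550; wc +0.370/-0.370 → slack +0.370/-0.370; half-tol=0.370, Σhalf²=0.136900
  -B: nom -10.700 → Σnom=23.850; wc +0.203/-0.160 → slack +0.573/-0.530; half-tol=0.181, Σhalf²=0.169842
  -C: nom -36.700 → Σnom=-12.850; wc +0.290/-0.385 → slack +0.863/-0.915; half-tol=0.338, Σhalf²=0.283749
  -D: nom -36.500 → Σnom=-49.350; wc +0.154/-0.040 → slack +1.017/-0.955; half-tol=0.097, Σhalf²=0.293158
  -E: nom -1.100 → Σnom=-50.450; wc +0.260/-0.110 → slack +1.277/-1.065; half-tol=0.185, Σhalf²=0.327383
Nominal = -50.450. Worst-case = [-50.450 - 1.065, -50.450 + 1.277] = [-51.515, -49.173]. RSS = √0.327383 = 0.572.

nominal=-50.450 wc=[-51.515,-49.173] rss=0.572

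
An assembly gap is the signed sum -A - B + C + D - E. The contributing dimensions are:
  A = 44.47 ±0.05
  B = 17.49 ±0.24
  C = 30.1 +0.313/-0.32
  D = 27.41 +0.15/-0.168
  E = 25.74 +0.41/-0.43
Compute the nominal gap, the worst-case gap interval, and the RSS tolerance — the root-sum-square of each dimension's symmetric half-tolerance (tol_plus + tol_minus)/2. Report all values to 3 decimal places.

nominal=-30.190 wc=[-31.378,-29.007] rss=0.602

Stack each dimension's contribution:
  -A: nom -44.470 → Σnom=-44.470; wc +0.050/-0.050 → slack +0.050/-0.050; half-tol=0.050, Σhalf²=0.002500
  -B: nom -17.490 → Σnom=-61.960; wc +0.240/-0.240 → slack +0.290/-0.290; half-tol=0.240, Σhalf²=0.060100
  +C: nom +30.100 → Σnom=-31.860; wc +0.313/-0.320 → slack +0.603/-0.610; half-tol=0.317, Σhalf²=0.160272
  +D: nom +27.410 → Σnom=-4.450; wc +0.150/-0.168 → slack +0.753/-0.778; half-tol=0.159, Σhalf²=0.185553
  -E: nom -25.740 → Σnom=-30.190; wc +0.430/-0.410 → slack +1.183/-1.188; half-tol=0.420, Σhalf²=0.361953
Nominal = -30.190. Worst-case = [-30.190 - 1.188, -30.190 + 1.183] = [-31.378, -29.007]. RSS = √0.361953 = 0.602.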